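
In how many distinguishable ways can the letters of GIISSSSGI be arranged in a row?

The 9 letters of GIISSSSGI have repeats: G appearing twice, I appearing 3 times, and S appearing 4 times.
The number of distinct arrangements is 9!/(4!·3!·2!) = 362880/288 = 1260.

1260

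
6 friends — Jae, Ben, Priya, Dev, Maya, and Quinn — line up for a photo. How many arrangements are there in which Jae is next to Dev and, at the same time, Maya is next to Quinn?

96

Treat {Jae,Dev} as one block (2 orders) and {Maya,Quinn} as another (2 orders).
That leaves 4 units to arrange: 2 × 2 × 4! = 4 × 24 = 96.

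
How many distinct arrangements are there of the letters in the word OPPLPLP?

105

OPPLPLP has 7 letters with L appearing twice and P appearing 4 times.
So there are 7! / (4!·2!) = 105 distinguishable arrangements.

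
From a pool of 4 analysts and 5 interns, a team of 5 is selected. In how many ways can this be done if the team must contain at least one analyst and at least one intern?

With no constraint there are C(9,5) = 126 possible selections.
Selections missing a whole group: no analysts → C(5,5) = 1; no interns → C(4,5) = 0.
Both groups omitted at once is impossible, so 126 − 1 = 125.

125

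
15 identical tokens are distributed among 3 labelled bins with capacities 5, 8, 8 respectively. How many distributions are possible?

27

Ignoring the caps, the number of non-negative solutions to x_1+…+x_3 = 15 is C(17,2) = 136.
Subtract solutions that violate a single cap (substitute x_i' = x_i − (cap_i+1)): x_1 ≥ 6 gives C(11,2) = 55; x_2 ≥ 9 gives C(8,2) = 28; x_3 ≥ 9 gives C(8,2) = 28. Together 111.
Add back pairs where two caps are both exceeded: 1 + 1 + 0 = 2.
By inclusion–exclusion the count is 136 − 111 + 2 = 27.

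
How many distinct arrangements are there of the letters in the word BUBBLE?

Letter multiplicities in BUBBLE: B×3, E×1, L×1, U×1.
So there are 6! / (3!) = 120 distinguishable arrangements.

120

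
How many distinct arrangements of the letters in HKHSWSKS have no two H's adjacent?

1260

Total arrangements of HKHSWSKS: 8!/(3!·2!·2!) = 1680.
Arrangements with the H's together: treat HH as one letter, giving (7)!/(3!·2!) = 420.
Subtracting, 1680 − 420 = 1260 arrangements keep the H's apart.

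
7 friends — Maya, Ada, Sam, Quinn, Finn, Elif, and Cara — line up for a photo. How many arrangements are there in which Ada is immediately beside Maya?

Glue Ada and Maya into one block (2 internal orders), leaving 6 units to arrange in a row.
That gives 2 × 6! = 2 × 720 = 1440.

1440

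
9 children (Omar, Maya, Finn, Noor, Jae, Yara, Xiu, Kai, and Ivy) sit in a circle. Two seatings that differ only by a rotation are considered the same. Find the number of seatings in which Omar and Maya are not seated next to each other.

All circular seatings of 9 people number (8)! = 40320.
Those with Omar next to Maya: fuse the pair into one unit and seat 8 units around a circle — 2·(7)! = 10080.
Subtracting, 40320 − 10080 = 30240.

30240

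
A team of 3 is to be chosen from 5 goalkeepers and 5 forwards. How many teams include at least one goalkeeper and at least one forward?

100

With no constraint there are C(10,3) = 120 possible selections.
Selections missing a whole group: no goalkeepers → C(5,3) = 10; no forwards → C(5,3) = 10.
Both groups omitted at once is impossible, so 120 − 20 = 100.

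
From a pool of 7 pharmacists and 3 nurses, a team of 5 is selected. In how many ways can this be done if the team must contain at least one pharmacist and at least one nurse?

Unrestricted: C(10,5) = 252 ways to pick any 5 of the 10.
Selections missing a whole group: no pharmacists → C(3,5) = 0; no nurses → C(7,5) = 21.
Both groups omitted at once is impossible, so 252 − 21 = 231.

231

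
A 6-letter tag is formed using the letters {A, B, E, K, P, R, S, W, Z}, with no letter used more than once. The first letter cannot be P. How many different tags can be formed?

The first letter has 9−1 = 8 choices (anything except P).
The remaining 5 letters are filled from the other 8 symbols without repetition: 8 × 7 × 6 × 5 × 4 = 6720.
Total: 8 × 6720 = 53760.

53760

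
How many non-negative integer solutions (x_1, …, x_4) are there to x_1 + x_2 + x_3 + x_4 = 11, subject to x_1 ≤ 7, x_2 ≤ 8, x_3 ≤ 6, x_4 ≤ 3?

180

Ignoring the caps, the number of non-negative solutions to x_1+…+x_4 = 11 is C(14,3) = 364.
Subtract solutions that violate a single cap (substitute x_i' = x_i − (cap_i+1)): x_1 ≥ 8 gives C(6,3) = 20; x_2 ≥ 9 gives C(5,3) = 10; x_3 ≥ 7 gives C(7,3) = 35; x_4 ≥ 4 gives C(10,3) = 120. Together 185.
Add back pairs where two caps are both exceeded: 0 + 0 + 0 + 0 + 0 + 1 = 1.
By inclusion–exclusion the count is 364 − 185 + 1 = 180.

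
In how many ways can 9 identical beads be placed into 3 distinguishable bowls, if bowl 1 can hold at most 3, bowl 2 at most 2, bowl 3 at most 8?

11

Ignoring the caps, the number of non-negative solutions to x_1+…+x_3 = 9 is C(11,2) = 55.
Subtract solutions that violate a single cap (substitute x_i' = x_i − (cap_i+1)): x_1 ≥ 4 gives C(7,2) = 21; x_2 ≥ 3 gives C(8,2) = 28; x_3 ≥ 9 gives C(2,2) = 1. Together 50.
Add back pairs where two caps are both exceeded: 6 + 0 + 0 = 6.
By inclusion–exclusion the count is 55 − 50 + 6 = 11.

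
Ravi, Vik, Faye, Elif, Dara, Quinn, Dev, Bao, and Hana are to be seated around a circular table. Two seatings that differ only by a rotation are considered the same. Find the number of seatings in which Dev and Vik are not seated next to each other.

Without the restriction there are (8)! = 40320 seatings.
Seatings with Dev beside Vik: treat them as a block with 2 internal orders, giving 2 × (7)! = 10080.
Subtracting, 40320 − 10080 = 30240.

30240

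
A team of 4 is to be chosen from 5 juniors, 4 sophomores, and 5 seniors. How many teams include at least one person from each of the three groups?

Total 4-person selections from all 14: C(14,4) = 1001.
Subtract selections that omit an entire group: no juniors → C(9,4) = 126; no sophomores → C(10,4) = 210; no seniors → C(9,4) = 126.
Add back selections omitting two groups (i.e. drawn from a single group): C(5,4) + C(4,4) + C(5,4) = 11.
By inclusion–exclusion: 1001 − 462 + 11 = 550.

550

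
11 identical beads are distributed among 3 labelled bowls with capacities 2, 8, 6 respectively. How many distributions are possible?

15

Ignoring the caps, the number of non-negative solutions to x_1+…+x_3 = 11 is C(13,2) = 78.
Subtract solutions that violate a single cap (substitute x_i' = x_i − (cap_i+1)): x_1 ≥ 3 gives C(10,2) = 45; x_2 ≥ 9 gives C(4,2) = 6; x_3 ≥ 7 gives C(6,2) = 15. Together 66.
Add back pairs where two caps are both exceeded: 0 + 3 + 0 = 3.
By inclusion–exclusion the count is 78 − 66 + 3 = 15.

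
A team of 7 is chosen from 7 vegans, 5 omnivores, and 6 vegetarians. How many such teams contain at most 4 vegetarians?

31416

Split by how many vegetarians are chosen (0 through 4).
Sum: C(6,0)·C(12,7) + C(6,1)·C(12,6) + C(6,2)·C(12,5) + C(6,3)·C(12,4) + C(6,4)·C(12,3) = 792 + 5544 + 11880 + 9900 + 3300 = 31416.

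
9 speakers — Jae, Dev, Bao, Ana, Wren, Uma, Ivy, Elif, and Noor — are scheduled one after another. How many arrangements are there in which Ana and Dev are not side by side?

282240

Of the 9! = 362880 arrangements, those with Ana and Dev adjacent number 2 × 8! = 80640 (treat the pair as a block with 2 internal orders).
So 362880 − 80640 = 282240 arrangements keep them apart.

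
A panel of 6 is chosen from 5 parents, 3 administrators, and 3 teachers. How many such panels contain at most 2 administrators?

Split by how many administrators are chosen (0 through 2).
Sum: C(3,0)·C(8,6) + C(3,1)·C(8,5) + C(3,2)·C(8,4) = 28 + 168 + 210 = 406.

406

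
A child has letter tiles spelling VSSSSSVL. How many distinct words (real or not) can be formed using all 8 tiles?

VSSSSSVL has 8 letters with S appearing 5 times and V appearing twice.
So there are 8! / (5!·2!) = 168 distinguishable arrangements.

168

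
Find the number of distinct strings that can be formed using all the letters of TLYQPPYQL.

The 9 letters of TLYQPPYQL have repeats: L appearing twice, P appearing twice, Q appearing twice, and Y appearing twice.
So there are 9! / (2!·2!·2!·2!) = 22680 distinguishable arrangements.

22680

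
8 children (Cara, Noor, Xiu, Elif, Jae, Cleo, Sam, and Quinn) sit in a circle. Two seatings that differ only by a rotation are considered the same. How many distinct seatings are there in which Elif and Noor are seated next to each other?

1440

Glue Elif and Noor into a block (2 internal orders). Seating 7 units around a circle gives (6)! arrangements.
So 2 × (6)! = 2 × 720 = 1440.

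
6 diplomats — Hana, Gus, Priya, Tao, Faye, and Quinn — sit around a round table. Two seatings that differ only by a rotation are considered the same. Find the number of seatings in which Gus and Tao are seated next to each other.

48

Glue Gus and Tao into a block (2 internal orders). Seating 5 units around a circle gives (4)! arrangements.
So 2 × (4)! = 2 × 24 = 48.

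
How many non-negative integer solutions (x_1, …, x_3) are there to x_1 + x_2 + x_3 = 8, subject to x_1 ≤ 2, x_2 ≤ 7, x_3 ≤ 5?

17

By stars and bars, unrestricted non-negative solutions to x_1+…+x_3 = 8 number C(8+2,2) = 45.
Subtract solutions that violate a single cap (substitute x_i' = x_i − (cap_i+1)): x_1 ≥ 3 gives C(7,2) = 21; x_2 ≥ 8 gives C(2,2) = 1; x_3 ≥ 6 gives C(4,2) = 6. Together 28.
No two caps can be exceeded simultaneously, so the pair terms are all 0.
By inclusion–exclusion the count is 45 − 28 + 0 = 17.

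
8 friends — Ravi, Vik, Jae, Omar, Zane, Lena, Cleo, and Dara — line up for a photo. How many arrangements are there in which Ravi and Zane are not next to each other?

There are 8! = 40320 arrangements in all. If Ravi and Zane are adjacent, merging them into one block gives 2·(7)! = 10080 arrangements.
Complementary counting: 40320 − 10080 = 30240.

30240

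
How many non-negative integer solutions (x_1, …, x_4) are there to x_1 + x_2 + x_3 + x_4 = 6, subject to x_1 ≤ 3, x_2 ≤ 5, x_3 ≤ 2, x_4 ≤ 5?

Without the upper bounds there are C(9,3) = 84 ways to split 6 among 4 variables.
Subtract solutions that violate a single cap (substitute x_i' = x_i − (cap_i+1)): x_1 ≥ 4 gives C(5,3) = 10; x_2 ≥ 6 gives C(3,3) = 1; x_3 ≥ 3 gives C(6,3) = 20; x_4 ≥ 6 gives C(3,3) = 1. Together 32.
No two caps can be exceeded simultaneously, so the pair terms are all 0.
By inclusion–exclusion the count is 84 − 32 + 0 = 52.

52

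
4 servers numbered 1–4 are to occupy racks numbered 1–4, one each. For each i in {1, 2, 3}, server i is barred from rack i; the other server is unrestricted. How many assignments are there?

Let Aᵢ (for i ∈ {1, 2, 3}) be the placements that put server i in its forbidden rack. Any j of these fix j positions, leaving (4−j)! ways to fill the rest, and there are C(3,j) ways to pick which j.
By inclusion–exclusion, the number of valid placements is Σ_{j=0}^{3} (−1)^j C(3,j)·(4−j)!.
Computing: 24 − 18 + 6 − 1 = 11.

11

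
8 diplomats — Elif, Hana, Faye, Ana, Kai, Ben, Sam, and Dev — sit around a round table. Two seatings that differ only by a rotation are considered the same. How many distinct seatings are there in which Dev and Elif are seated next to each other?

Glue Dev and Elif into a block (2 internal orders). Seating 7 units around a circle gives (6)! arrangements.
So 2 × (6)! = 2 × 720 = 1440.

1440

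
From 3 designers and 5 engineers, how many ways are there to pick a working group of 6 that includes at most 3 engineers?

Split by how many engineers are chosen (0 through 3).
Sum: C(5,0)·C(3,6) + C(5,1)·C(3,5) + C(5,2)·C(3,4) + C(5,3)·C(3,3) = 0 + 0 + 0 + 10 = 10.

10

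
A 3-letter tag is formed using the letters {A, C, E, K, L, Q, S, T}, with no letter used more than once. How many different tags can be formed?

336

Choose and order 3 of the 8 symbols: the first letter has 8 options, the next 7, then 6.
That product is 8 × 7 × 6 = 336.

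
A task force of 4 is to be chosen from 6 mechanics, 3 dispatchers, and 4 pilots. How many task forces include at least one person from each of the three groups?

Total 4-person selections from all 13: C(13,4) = 715.
Subtract selections that omit an entire group: no mechanics → C(7,4) = 35; no dispatchers → C(10,4) = 210; no pilots → C(9,4) = 126.
Add back selections omitting two groups (i.e. drawn from a single group): C(6,4) + C(3,4) + C(4,4) = 16.
By inclusion–exclusion: 715 − 371 + 16 = 360.

360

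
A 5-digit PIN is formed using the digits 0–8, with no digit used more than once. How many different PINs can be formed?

Choose and order 5 of the 9 symbols: the first digit has 9 options, the next 8, and so on down to 5.
That product is 9 × 8 × 7 × 6 × 5 = 15120.

15120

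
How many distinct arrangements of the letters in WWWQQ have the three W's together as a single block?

Treat the 3 copies of W as a single block. The multiset to arrange is then {WWW, Q, Q}, 3 items in all.
That gives (3)!/(2!) = 3 arrangements.

3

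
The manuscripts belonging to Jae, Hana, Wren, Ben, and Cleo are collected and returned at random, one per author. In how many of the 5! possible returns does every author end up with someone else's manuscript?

Let Aᵢ be the assignments in which author i gets their own manuscript. We want the size of the complement of A₁∪…∪A_5.
By inclusion–exclusion this is Σ_{j=0}^{5} (−1)^j C(5,j)·(5−j)!.
Computing: 120 − 120 + 60 − 20 + 5 − 1 = 44.

44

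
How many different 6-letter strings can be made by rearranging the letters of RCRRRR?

6

The 6 letters of RCRRRR have repeats: R appearing 5 times.
Dividing 6! = 720 by 5! = 120 for the repeated letters gives 6.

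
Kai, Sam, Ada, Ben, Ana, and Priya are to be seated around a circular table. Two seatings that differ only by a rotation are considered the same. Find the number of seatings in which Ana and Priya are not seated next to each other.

All circular seatings of 6 people number (5)! = 120.
Seatings with Ana beside Priya: treat them as a block with 2 internal orders, giving 2 × (4)! = 48.
Subtracting, 120 − 48 = 72.

72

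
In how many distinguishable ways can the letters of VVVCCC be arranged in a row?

20

The 6 letters of VVVCCC have repeats: C appearing 3 times and V appearing 3 times.
So there are 6! / (3!·3!) = 20 distinguishable arrangements.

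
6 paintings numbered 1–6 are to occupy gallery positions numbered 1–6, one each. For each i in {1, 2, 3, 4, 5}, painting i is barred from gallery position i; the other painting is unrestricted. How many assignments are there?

Let Aᵢ (for 1 ≤ i ≤ 5) be the placements that put painting i in its forbidden gallery position. Any j of these fix j positions, leaving (6−j)! ways to fill the rest, and there are C(5,j) ways to pick which j.
By inclusion–exclusion, the number of valid placements is Σ_{j=0}^{5} (−1)^j C(5,j)·(6−j)!.
Computing: 720 − 600 + 240 − 60 + 10 − 1 = 309.

309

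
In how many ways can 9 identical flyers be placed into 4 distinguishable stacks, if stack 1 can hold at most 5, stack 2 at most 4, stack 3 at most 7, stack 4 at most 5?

Without the upper bounds there are C(12,3) = 220 ways to split 9 among 4 stacks.
Subtract solutions that violate a single cap (substitute x_i' = x_i − (cap_i+1)): x_1 ≥ 6 gives C(6,3) = 20; x_2 ≥ 5 gives C(7,3) = 35; x_3 ≥ 8 gives C(4,3) = 4; x_4 ≥ 6 gives C(6,3) = 20. Together 79.
No two caps can be exceeded simultaneously, so the pair terms are all 0.
By inclusion–exclusion the count is 220 − 79 + 0 = 141.

141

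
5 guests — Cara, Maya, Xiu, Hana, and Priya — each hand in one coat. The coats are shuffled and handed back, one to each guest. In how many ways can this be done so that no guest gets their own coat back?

This is the derangement count D_5: permutations of 5 items with no fixed point.
By inclusion–exclusion this is Σ_{j=0}^{5} (−1)^j C(5,j)·(5−j)!.
Computing: 120 − 120 + 60 − 20 + 5 − 1 = 44.

44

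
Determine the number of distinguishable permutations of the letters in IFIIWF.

Letter multiplicities in IFIIWF: F×2, I×3, W×1.
The number of distinct arrangements is 6!/(3!·2!) = 720/12 = 60.

60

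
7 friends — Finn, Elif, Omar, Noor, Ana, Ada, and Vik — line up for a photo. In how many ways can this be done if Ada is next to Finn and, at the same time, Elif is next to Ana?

480

Treat {Ada,Finn} as one block (2 orders) and {Elif,Ana} as another (2 orders).
That leaves 5 units to arrange: 2 × 2 × 5! = 4 × 120 = 480.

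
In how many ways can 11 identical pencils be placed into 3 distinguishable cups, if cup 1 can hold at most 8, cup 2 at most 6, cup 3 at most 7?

By stars and bars, unrestricted non-negative solutions to x_1+…+x_3 = 11 number C(11+2,2) = 78.
Subtract solutions that violate a single cap (substitute x_i' = x_i − (cap_i+1)): x_1 ≥ 9 gives C(4,2) = 6; x_2 ≥ 7 gives C(6,2) = 15; x_3 ≥ 8 gives C(5,2) = 10. Together 31.
No two caps can be exceeded simultaneously, so the pair terms are all 0.
By inclusion–exclusion the count is 78 − 31 + 0 = 47.

47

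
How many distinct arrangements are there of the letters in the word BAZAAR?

120

The 6 letters of BAZAAR have repeats: A appearing 3 times.
So there are 6! / (3!) = 120 distinguishable arrangements.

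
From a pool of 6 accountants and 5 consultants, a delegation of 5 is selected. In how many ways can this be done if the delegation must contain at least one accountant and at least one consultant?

455

Unrestricted: C(11,5) = 462 ways to pick any 5 of the 11.
Subtract selections that omit an entire group: no accountants → C(5,5) = 1; no consultants → C(6,5) = 6.
Both groups omitted at once is impossible, so 462 − 7 = 455.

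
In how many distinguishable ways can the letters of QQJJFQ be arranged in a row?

60

The 6 letters of QQJJFQ have repeats: J appearing twice and Q appearing 3 times.
So there are 6! / (3!·2!) = 60 distinguishable arrangements.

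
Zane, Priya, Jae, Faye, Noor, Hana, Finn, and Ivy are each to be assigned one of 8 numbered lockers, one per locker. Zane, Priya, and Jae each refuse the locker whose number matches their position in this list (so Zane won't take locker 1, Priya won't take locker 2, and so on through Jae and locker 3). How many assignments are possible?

27240

Let Aᵢ (for i ∈ {1, 2, 3}) be the placements that put person i in their forbidden locker. Any j of these fix j positions, leaving (8−j)! ways to fill the rest, and there are C(3,j) ways to pick which j.
By inclusion–exclusion, the number of valid placements is Σ_{j=0}^{3} (−1)^j C(3,j)·(8−j)!.
Computing: 40320 − 15120 + 2160 − 120 = 27240.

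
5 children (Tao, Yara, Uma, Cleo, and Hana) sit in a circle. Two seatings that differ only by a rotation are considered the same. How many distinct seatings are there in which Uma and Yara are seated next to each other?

12

Glue Uma and Yara into a block (2 internal orders). Seating 4 units around a circle gives (3)! arrangements.
So 2 × (3)! = 2 × 6 = 12.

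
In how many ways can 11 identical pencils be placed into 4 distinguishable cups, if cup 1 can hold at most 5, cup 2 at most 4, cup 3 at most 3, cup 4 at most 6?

By stars and bars, unrestricted non-negative solutions to x_1+…+x_4 = 11 number C(11+3,3) = 364.
Subtract solutions that violate a single cap (substitute x_i' = x_i − (cap_i+1)): x_1 ≥ 6 gives C(8,3) = 56; x_2 ≥ 5 gives C(9,3) = 84; x_3 ≥ 4 gives C(10,3) = 120; x_4 ≥ 7 gives C(7,3) = 35. Together 295.
Add back pairs where two caps are both exceeded: 1 + 4 + 0 + 10 + 0 + 1 = 16.
By inclusion–exclusion the count is 364 − 295 + 16 = 85.

85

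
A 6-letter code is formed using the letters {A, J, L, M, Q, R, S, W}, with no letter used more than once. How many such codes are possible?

20160

With no repetition, fill the 6 letters in order: 8 choices, then 7, down to 3.
That product is 8 × 7 × 6 × 5 × 4 × 3 = 20160.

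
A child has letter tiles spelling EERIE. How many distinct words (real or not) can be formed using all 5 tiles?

EERIE has 5 letters with E appearing 3 times.
So there are 5! / (3!) = 20 distinguishable arrangements.

20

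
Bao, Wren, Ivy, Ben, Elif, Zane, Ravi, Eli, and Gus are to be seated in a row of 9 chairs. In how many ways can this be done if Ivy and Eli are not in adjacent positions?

Of the 9! = 362880 arrangements, those with Ivy and Eli adjacent number 2 × 8! = 80640 (treat the pair as a block with 2 internal orders).
So 362880 − 80640 = 282240 arrangements keep them apart.

282240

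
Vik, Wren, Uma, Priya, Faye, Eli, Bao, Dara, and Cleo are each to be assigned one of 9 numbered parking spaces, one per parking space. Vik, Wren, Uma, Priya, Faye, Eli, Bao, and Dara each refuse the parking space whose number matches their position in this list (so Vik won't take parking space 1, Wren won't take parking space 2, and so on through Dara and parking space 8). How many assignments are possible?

148329

Let Aᵢ (for 1 ≤ i ≤ 8) be the placements that put person i in their forbidden parking space. Any j of these fix j positions, leaving (9−j)! ways to fill the rest, and there are C(8,j) ways to pick which j.
By inclusion–exclusion, the number of valid placements is Σ_{j=0}^{8} (−1)^j C(8,j)·(9−j)!.
Computing: 362880 − 322560 + 141120 − 40320 + 8400 − 1344 + 168 − 16 + 1 = 148329.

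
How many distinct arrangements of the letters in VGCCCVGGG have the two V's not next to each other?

980

There are 9!/(4!·3!·2!) = 1260 arrangements of VGCCCVGGG in total.
If the two V's are adjacent, glue them into one block, leaving 8 items to arrange: (8)!/(4!·3!) = 280 ways.
Subtracting, 1260 − 280 = 980 arrangements keep the V's apart.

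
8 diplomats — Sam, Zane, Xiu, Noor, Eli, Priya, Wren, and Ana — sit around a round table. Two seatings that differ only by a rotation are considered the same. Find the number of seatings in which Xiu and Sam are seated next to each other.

Treat {Xiu, Sam} as one unit (2 internal orders) and seat the resulting 7 units around the table: (6)! circular arrangements.
So 2 × (6)! = 2 × 720 = 1440.

1440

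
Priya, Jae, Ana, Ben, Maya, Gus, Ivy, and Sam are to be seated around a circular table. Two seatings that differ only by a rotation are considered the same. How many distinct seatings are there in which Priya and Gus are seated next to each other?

1440

Glue Priya and Gus into a block (2 internal orders). Seating 7 units around a circle gives (6)! arrangements.
So 2 × (6)! = 2 × 720 = 1440.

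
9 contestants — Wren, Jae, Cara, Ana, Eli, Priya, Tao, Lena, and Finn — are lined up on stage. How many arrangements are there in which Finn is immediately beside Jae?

Glue Finn and Jae into one block (2 internal orders), leaving 8 units to arrange in a row.
So the count is 2·(8)! = 80640.

80640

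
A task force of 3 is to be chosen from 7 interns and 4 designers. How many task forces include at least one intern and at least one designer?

126

Unrestricted: C(11,3) = 165 ways to pick any 3 of the 11.
Subtract selections that omit an entire group: no interns → C(4,3) = 4; no designers → C(7,3) = 35.
Both groups omitted at once is impossible, so 165 − 39 = 126.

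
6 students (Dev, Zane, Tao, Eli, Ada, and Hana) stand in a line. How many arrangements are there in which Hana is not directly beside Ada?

Of the 6! = 720 arrangements, those with Hana and Ada adjacent number 2 × 5! = 240 (treat the pair as a block with 2 internal orders).
So 720 − 240 = 480 arrangements keep them apart.

480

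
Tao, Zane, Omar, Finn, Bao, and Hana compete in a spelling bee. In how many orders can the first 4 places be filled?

360

There are 6 choices for 1st place, 5 for 2nd, and so on down to 3 for position 4.
That gives 6 × 5 × 4 × 3 = 360.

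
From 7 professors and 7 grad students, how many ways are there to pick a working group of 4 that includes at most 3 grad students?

Split by how many grad students are chosen (0 through 3).
Sum: C(7,0)·C(7,4) + C(7,1)·C(7,3) + C(7,2)·C(7,2) + C(7,3)·C(7,1) = 35 + 245 + 441 + 245 = 966.

966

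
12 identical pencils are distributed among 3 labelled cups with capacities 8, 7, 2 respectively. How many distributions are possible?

By stars and bars, unrestricted non-negative solutions to x_1+…+x_3 = 12 number C(12+2,2) = 91.
Subtract solutions that violate a single cap (substitute x_i' = x_i − (cap_i+1)): x_1 ≥ 9 gives C(5,2) = 10; x_2 ≥ 8 gives C(6,2) = 15; x_3 ≥ 3 gives C(11,2) = 55. Together 80.
Add back pairs where two caps are both exceeded: 0 + 1 + 3 = 4.
By inclusion–exclusion the count is 91 − 80 + 4 = 15.

15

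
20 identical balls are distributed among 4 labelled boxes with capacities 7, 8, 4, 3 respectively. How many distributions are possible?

Without the upper bounds there are C(23,3) = 1771 ways to split 20 among 4 boxes.
Subtract solutions that violate a single cap (substitute x_i' = x_i − (cap_i+1)): x_1 ≥ 8 gives C(15,3) = 455; x_2 ≥ 9 gives C(14,3) = 364; x_3 ≥ 5 gives C(18,3) = 816; x_4 ≥ 4 gives C(19,3) = 969. Together 2604.
Add back pairs where two caps are both exceeded: 20 + 120 + 165 + 84 + 120 + 364 = 873.
Subtract triples: 0 + 0 + 20 + 10 = 30.
By inclusion–exclusion the count is 1771 − 2604 + 873 − 30 = 10.

10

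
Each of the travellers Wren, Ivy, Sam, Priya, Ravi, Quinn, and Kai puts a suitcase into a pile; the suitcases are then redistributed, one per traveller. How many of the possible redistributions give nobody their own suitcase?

This is the derangement count D_7: permutations of 7 items with no fixed point.
By inclusion–exclusion this is Σ_{j=0}^{7} (−1)^j C(7,j)·(7−j)!.
Computing: 5040 − 5040 + 2520 − 840 + 210 − 42 + 7 − 1 = 1854.

1854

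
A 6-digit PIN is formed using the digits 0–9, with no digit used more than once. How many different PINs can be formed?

151200

This is a permutation of 6 out of 10: P(10,6) = 10!/4!.
10 × 9 × 8 × 7 × 6 × 5 = 151200.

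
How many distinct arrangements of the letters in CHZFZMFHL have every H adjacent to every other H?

10080

Treat the 2 copies of H as a single block. The multiset to arrange is then {HH, C, F, F, L, M, Z, Z}, 8 items in all.
That gives (8)!/(2!·2!) = 10080 arrangements.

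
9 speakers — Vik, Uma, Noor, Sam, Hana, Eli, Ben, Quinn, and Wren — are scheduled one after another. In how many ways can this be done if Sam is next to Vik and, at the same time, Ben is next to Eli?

20160

Treat {Sam,Vik} as one block (2 orders) and {Ben,Eli} as another (2 orders).
That leaves 7 units to arrange: 2 × 2 × 7! = 4 × 5040 = 20160.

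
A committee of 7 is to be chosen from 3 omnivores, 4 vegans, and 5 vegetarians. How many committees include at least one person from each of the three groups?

747

With no constraint there are C(12,7) = 792 possible selections.
Subtract selections that omit an entire group: no omnivores → C(9,7) = 36; no vegans → C(8,7) = 8; no vegetarians → C(7,7) = 1.
Add back selections omitting two groups (i.e. drawn from a single group): C(3,7) + C(4,7) + C(5,7) = 0.
By inclusion–exclusion: 792 − 45 + 0 = 747.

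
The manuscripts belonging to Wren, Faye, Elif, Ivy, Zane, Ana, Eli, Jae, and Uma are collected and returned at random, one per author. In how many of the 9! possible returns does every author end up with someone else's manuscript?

133496

Let Aᵢ be the assignments in which author i gets their own manuscript. We want the size of the complement of A₁∪…∪A_9.
By inclusion–exclusion this is Σ_{j=0}^{9} (−1)^j C(9,j)·(9−j)!.
Computing: 362880 − 362880 + 181440 − 60480 + 15120 − 3024 + 504 − 72 + 9 − 1 = 133496.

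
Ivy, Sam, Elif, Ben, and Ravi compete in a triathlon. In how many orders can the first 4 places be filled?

120

This is an ordered selection of 4 from 5: P(5,4).
That gives 5 × 4 × 3 × 2 = 120.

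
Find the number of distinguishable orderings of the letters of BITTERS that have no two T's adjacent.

There are 7!/(2!) = 2520 arrangements of BITTERS in total.
Arrangements with the T's together: treat TT as one letter, giving (6)! = 720.
Subtracting, 2520 − 720 = 1800 arrangements keep the T's apart.

1800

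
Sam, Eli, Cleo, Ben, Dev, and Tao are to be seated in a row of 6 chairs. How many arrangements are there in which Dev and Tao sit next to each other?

240

Glue Dev and Tao into one block (2 internal orders), leaving 5 units to arrange in a row.
That gives 2 × 5! = 2 × 120 = 240.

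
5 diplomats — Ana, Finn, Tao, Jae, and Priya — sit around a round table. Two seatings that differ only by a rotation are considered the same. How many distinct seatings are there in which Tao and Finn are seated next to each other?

12

Treat {Tao, Finn} as one unit (2 internal orders) and seat the resulting 4 units around the table: (3)! circular arrangements.
So 2 × (3)! = 2 × 6 = 12.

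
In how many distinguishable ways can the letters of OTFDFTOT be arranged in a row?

Letter multiplicities in OTFDFTOT: D×1, F×2, O×2, T×3.
So there are 8! / (3!·2!·2!) = 1680 distinguishable arrangements.

1680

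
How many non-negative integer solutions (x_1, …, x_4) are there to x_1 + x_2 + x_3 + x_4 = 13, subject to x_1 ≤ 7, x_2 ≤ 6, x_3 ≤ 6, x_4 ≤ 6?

Without the upper bounds there are C(16,3) = 560 ways to split 13 among 4 variables.
Subtract solutions that violate a single cap (substitute x_i' = x_i − (cap_i+1)): x_1 ≥ 8 gives C(8,3) = 56; x_2 ≥ 7 gives C(9,3) = 84; x_3 ≥ 7 gives C(9,3) = 84; x_4 ≥ 7 gives C(9,3) = 84. Together 308.
No two caps can be exceeded simultaneously, so the pair terms are all 0.
By inclusion–exclusion the count is 560 − 308 + 0 = 252.

252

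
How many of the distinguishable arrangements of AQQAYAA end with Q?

Fix Q in the last position and arrange the remaining 6 letters.
Those 6 letters have A appearing 4 times, giving (6)!/(4!) = 30.

30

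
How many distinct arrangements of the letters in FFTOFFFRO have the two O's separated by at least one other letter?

1176

Total arrangements of FFTOFFFRO: 9!/(5!·2!) = 1512.
If the two O's are adjacent, glue them into one block, leaving 8 items to arrange: (8)!/(5!) = 336 ways.
Hence 1512 − 336 = 1176.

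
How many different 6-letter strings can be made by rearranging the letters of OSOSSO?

20

The 6 letters of OSOSSO have repeats: O appearing 3 times and S appearing 3 times.
So there are 6! / (3!·3!) = 20 distinguishable arrangements.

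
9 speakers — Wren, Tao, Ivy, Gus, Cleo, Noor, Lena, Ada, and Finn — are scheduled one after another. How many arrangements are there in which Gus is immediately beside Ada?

80640

Treat {Gus, Ada} as a single unit. There are 8 units to order, and the pair itself can be ordered 2 ways.
So the count is 2·(8)! = 80640.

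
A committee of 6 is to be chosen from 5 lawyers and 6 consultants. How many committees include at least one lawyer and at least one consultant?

Total 6-person selections from all 11: C(11,6) = 462.
Selections missing a whole group: no lawyers → C(6,6) = 1; no consultants → C(5,6) = 0.
Both groups omitted at once is impossible, so 462 − 1 = 461.

461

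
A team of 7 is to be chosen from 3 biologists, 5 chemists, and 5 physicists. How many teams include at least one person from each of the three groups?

With no constraint there are C(13,7) = 1716 possible selections.
Selections missing a whole group: no biologists → C(10,7) = 120; no chemists → C(8,7) = 8; no physicists → C(8,7) = 8.
Add back selections omitting two groups (i.e. drawn from a single group): C(3,7) + C(5,7) + C(5,7) = 0.
By inclusion–exclusion: 1716 − 136 + 0 = 1580.

1580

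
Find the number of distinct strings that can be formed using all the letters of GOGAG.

GOGAG has 5 letters with G appearing 3 times.
So there are 5! / (3!) = 20 distinguishable arrangements.

20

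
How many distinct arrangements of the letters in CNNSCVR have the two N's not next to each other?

900

Total arrangements of CNNSCVR: 7!/(2!·2!) = 1260.
Arrangements with the N's together: treat NN as one letter, giving (6)!/(2!) = 360.
Subtracting, 1260 − 360 = 900 arrangements keep the N's apart.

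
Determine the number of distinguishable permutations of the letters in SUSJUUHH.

1680

SUSJUUHH has 8 letters with H appearing twice, S appearing twice, and U appearing 3 times.
The number of distinct arrangements is 8!/(3!·2!·2!) = 40320/24 = 1680.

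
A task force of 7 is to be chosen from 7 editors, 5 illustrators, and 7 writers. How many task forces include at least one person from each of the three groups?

45374

Total 7-person selections from all 19: C(19,7) = 50388.
Selections missing a whole group: no editors → C(12,7) = 792; no illustrators → C(14,7) = 3432; no writers → C(12,7) = 792.
Add back selections omitting two groups (i.e. drawn from a single group): C(7,7) + C(5,7) + C(7,7) = 2.
By inclusion–exclusion: 50388 − 5016 + 2 = 45374.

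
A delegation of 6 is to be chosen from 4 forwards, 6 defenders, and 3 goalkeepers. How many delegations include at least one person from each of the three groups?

Unrestricted: C(13,6) = 1716 ways to pick any 6 of the 13.
Selections missing a whole group: no forwards → C(9,6) = 84; no defenders → C(7,6) = 7; no goalkeepers → C(10,6) = 210.
Add back selections omitting two groups (i.e. drawn from a single group): C(4,6) + C(6,6) + C(3,6) = 1.
By inclusion–exclusion: 1716 − 301 + 1 = 1416.

1416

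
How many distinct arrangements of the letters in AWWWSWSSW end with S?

168

Fix S in the last position and arrange the remaining 8 letters.
Those 8 letters have S appearing twice and W appearing 5 times, giving (8)!/(5!·2!) = 168.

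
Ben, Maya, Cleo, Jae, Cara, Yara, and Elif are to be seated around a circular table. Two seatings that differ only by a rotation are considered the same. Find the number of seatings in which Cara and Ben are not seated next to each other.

480

All circular seatings of 7 people number (6)! = 720.
Seatings with Cara beside Ben: treat them as a block with 2 internal orders, giving 2 × (5)! = 240.
Subtracting, 720 − 240 = 480.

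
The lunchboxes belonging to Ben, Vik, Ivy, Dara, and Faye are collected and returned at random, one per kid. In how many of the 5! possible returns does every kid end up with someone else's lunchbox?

Count assignments avoiding every fixed point. For any j of the 5 kids fixed to their own lunchbox, the other 5−j can be arranged in (5−j)! ways.
By inclusion–exclusion this is Σ_{j=0}^{5} (−1)^j C(5,j)·(5−j)!.
Computing: 120 − 120 + 60 − 20 + 5 − 1 = 44.

44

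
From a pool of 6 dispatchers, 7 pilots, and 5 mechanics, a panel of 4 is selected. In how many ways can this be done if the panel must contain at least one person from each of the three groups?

Unrestricted: C(18,4) = 3060 ways to pick any 4 of the 18.
Selections missing a whole group: no dispatchers → C(12,4) = 495; no pilots → C(11,4) = 330; no mechanics → C(13,4) = 715.
Add back selections omitting two groups (i.e. drawn from a single group): C(6,4) + C(7,4) + C(5,4) = 55.
By inclusion–exclusion: 3060 − 1540 + 55 = 1575.

1575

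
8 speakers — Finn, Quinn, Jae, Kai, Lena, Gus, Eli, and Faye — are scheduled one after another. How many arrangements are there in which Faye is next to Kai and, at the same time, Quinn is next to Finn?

Treat {Faye,Kai} as one block (2 orders) and {Quinn,Finn} as another (2 orders).
That leaves 6 units to arrange: 2 × 2 × 6! = 4 × 720 = 2880.

2880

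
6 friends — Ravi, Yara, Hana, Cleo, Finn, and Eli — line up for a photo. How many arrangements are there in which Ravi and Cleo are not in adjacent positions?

There are 6! = 720 arrangements in all. If Ravi and Cleo are adjacent, merging them into one block gives 2·(5)! = 240 arrangements.
So 720 − 240 = 480 arrangements keep them apart.

480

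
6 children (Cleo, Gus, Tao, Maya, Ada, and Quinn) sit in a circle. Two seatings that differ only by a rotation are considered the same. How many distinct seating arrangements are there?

Around a circle, 6 distinct people have 6!/6 = (5)! = 120 rotationally distinct seatings.

120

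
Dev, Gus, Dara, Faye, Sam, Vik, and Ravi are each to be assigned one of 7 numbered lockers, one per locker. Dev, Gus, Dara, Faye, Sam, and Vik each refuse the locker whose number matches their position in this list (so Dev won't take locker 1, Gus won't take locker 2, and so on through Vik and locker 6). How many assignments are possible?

2119

Let Aᵢ (for 1 ≤ i ≤ 6) be the placements that put person i in their forbidden locker. Any j of these fix j positions, leaving (7−j)! ways to fill the rest, and there are C(6,j) ways to pick which j.
By inclusion–exclusion, the number of valid placements is Σ_{j=0}^{6} (−1)^j C(6,j)·(7−j)!.
Computing: 5040 − 4320 + 1800 − 480 + 90 − 12 + 1 = 2119.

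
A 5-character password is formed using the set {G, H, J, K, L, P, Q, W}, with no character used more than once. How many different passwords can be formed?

With no repetition, fill the 5 characters in order: 8 choices, then 7, down to 4.
That product is 8 × 7 × 6 × 5 × 4 = 6720.

6720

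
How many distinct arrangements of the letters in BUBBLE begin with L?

Fix L in the first position and arrange the remaining 5 letters.
Those 5 letters have B appearing 3 times, giving (5)!/(3!) = 20.

20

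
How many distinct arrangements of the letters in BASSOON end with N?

Fix N in the last position and arrange the remaining 6 letters.
Those 6 letters have O appearing twice and S appearing twice, giving (6)!/(2!·2!) = 180.

180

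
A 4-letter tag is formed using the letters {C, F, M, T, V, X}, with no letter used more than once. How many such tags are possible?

360

Choose and order 4 of the 6 symbols: the first letter has 6 options, the next 5, then 4, 3.
That product is 6 × 5 × 4 × 3 = 360.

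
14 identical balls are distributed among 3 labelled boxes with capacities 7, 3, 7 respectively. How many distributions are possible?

Without the upper bounds there are C(16,2) = 120 ways to split 14 among 3 boxes.
Subtract solutions that violate a single cap (substitute x_i' = x_i − (cap_i+1)): x_1 ≥ 8 gives C(8,2) = 28; x_2 ≥ 4 gives C(12,2) = 66; x_3 ≥ 8 gives C(8,2) = 28. Together 122.
Add back pairs where two caps are both exceeded: 6 + 0 + 6 = 12.
By inclusion–exclusion the count is 120 − 122 + 12 = 10.

10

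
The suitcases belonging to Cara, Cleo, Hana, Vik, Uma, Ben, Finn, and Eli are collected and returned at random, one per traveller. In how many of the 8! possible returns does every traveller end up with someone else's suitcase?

14833

Count assignments avoiding every fixed point. For any j of the 8 travellers fixed to their own suitcase, the other 8−j can be arranged in (8−j)! ways.
By inclusion–exclusion this is Σ_{j=0}^{8} (−1)^j C(8,j)·(8−j)!.
Computing: 40320 − 40320 + 20160 − 6720 + 1680 − 336 + 56 − 8 + 1 = 14833.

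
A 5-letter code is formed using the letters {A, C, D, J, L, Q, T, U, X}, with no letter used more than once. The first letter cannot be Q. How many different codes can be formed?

The first letter has 9−1 = 8 choices (anything except Q).
The remaining 4 letters are filled from the other 8 symbols without repetition: 8 × 7 × 6 × 5 = 1680.
Total: 8 × 1680 = 13440.

13440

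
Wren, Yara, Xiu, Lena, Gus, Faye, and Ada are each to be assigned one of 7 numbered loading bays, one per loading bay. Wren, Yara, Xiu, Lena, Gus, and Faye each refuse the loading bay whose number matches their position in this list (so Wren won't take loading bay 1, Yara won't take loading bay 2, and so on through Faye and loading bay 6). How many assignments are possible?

Let Aᵢ (for 1 ≤ i ≤ 6) be the placements that put person i in their forbidden loading bay. Any j of these fix j positions, leaving (7−j)! ways to fill the rest, and there are C(6,j) ways to pick which j.
By inclusion–exclusion, the number of valid placements is Σ_{j=0}^{6} (−1)^j C(6,j)·(7−j)!.
Computing: 5040 − 4320 + 1800 − 480 + 90 − 12 + 1 = 2119.

2119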